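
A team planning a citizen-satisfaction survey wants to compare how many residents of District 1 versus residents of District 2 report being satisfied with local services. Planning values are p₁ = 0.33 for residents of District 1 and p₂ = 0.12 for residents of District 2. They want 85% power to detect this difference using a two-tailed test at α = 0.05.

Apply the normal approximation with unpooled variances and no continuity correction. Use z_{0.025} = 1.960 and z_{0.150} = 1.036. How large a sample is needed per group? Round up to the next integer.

n = (z_{α/2} + z_β)² · [p₁(1−p₁) + p₂(1−p₂)] / (p₁ − p₂)²
  = (1.960 + 1.036)² · (0.33·0.67 + 0.12·0.88) / (0.21)²
  = (2.996)² · (0.2211 + 0.1056) / 0.0441
  = 8.9760 · 0.3267 / 0.0441
  = 66.50
Round up → n = 67 per group.

n = 67 per group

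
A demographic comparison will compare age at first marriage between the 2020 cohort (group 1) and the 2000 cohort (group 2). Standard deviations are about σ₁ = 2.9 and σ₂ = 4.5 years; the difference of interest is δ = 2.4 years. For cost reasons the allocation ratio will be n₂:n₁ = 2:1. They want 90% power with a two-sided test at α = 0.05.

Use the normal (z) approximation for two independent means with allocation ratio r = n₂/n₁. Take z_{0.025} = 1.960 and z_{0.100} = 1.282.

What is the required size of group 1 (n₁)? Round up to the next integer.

n₁ = (z_{α/2} + z_β)² · (σ₁² + σ₂²/r) / δ²
   = (1.960 + 1.282)² · (2.9² + 4.5²/2) / 2.4²
   = 10.5106 · (8.41 + 10.125) / 5.76
   = 10.5106 · 18.535 / 5.76
   = 33.82
Round up → n₁ = 34; n₂ = r·n₁ = 2 × 34 = 68.

n₁ = 34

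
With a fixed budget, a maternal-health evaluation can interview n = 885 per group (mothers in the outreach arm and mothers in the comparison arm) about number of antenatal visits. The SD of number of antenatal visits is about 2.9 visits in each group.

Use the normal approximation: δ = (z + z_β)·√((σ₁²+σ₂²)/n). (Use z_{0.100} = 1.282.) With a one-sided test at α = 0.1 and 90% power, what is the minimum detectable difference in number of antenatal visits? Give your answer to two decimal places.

δ = (z_α + z_β) · √((σ₁²+σ₂²)/n)
  = (1.282 + 1.282) · √(16.82/885)
  = 2.564 · √0.01901
  = 2.564 · 0.1379
  = 0.3535

Minimum detectable difference ≈ 0.35 visits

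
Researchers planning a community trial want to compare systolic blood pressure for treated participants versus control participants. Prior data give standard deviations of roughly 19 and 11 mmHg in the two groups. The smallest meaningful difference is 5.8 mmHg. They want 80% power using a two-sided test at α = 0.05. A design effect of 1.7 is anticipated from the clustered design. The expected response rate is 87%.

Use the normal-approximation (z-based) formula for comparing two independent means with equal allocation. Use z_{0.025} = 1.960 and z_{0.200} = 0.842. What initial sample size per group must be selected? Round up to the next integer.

n = 220 per group

n = (z_{α/2} + z_β)² · (σ₁² + σ₂²) / δ²
  = (1.960 + 0.842)² · (19² + 11² = 482) / 5.8²
  = 7.8512 · 482 / 33.64
  = 112.49
Design effect: 1.7 × 112.49 = 191.24.
Adjust for 87% response: 191.24 / 0.87 = 219.81.
Round up → n = 220 per group.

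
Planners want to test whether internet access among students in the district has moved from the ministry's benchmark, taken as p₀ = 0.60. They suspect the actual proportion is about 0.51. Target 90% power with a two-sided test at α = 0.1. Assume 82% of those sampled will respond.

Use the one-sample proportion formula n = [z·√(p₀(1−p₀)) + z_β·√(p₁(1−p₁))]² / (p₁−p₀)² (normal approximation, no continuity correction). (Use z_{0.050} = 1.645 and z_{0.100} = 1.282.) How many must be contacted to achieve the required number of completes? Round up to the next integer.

n = 316

n = [z_{α/2}·√(p₀q₀) + z_β·√(p₁q₁)]² / (p₁ − p₀)²
  = [1.645·√(0.60·0.40) + 1.282·√(0.51·0.49)]² / (-0.09)²
  = [1.645·0.4899 + 1.282·0.4999]² / 0.0081
  = [1.4468]² / 0.0081
  = 258.41
Adjust for 82% response: 258.41 / 0.82 = 315.13.
Round up → n = 316.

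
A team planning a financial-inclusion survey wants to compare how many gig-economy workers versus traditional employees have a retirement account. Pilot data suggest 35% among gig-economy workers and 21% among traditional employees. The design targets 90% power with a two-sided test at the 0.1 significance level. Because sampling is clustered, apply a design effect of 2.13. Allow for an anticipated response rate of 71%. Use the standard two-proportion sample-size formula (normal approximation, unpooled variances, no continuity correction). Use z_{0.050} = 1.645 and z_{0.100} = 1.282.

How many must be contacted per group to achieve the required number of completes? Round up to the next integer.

n = (z_{α/2} + z_β)² · [p₁(1−p₁) + p₂(1−p₂)] / (p₁ − p₂)²
  = (1.645 + 1.282)² · (0.35·0.65 + 0.21·0.79) / (0.14)²
  = (2.927)² · (0.2275 + 0.1659) / 0.0196
  = 8.5673 · 0.3934 / 0.0196
  = 171.96
Design effect: 2.13 × 171.96 = 366.27.
Adjust for 71% response: 366.27 / 0.71 = 515.88.
Round up → n = 516 per group.

n = 516 per group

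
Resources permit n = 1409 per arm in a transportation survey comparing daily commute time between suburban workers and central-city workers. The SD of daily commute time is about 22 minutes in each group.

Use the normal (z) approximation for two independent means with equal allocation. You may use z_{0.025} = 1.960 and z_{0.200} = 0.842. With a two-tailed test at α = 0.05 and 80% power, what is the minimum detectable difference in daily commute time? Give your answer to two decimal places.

δ = (z_{α/2} + z_β) · √((σ₁²+σ₂²)/n)
  = (1.960 + 0.842) · √(968/1409)
  = 2.802 · √0.68701
  = 2.802 · 0.8289
  = 2.3225

Minimum detectable difference ≈ 2.32 minutes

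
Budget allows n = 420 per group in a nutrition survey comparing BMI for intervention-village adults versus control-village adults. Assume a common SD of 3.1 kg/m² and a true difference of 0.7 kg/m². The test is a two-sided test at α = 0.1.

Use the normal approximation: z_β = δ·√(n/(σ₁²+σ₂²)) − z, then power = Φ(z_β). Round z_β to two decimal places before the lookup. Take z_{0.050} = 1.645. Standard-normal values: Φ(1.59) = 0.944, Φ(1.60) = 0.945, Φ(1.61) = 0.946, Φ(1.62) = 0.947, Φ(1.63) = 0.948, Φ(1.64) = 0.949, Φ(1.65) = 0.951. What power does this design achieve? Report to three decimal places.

z_β = δ·√(n/(σ₁²+σ₂²)) − z_{α/2}
    = 0.7 · √(420/19.22) − 1.645
    = 0.7 · 4.67464 − 1.645
    = 3.2722 − 1.645 = 1.6272 → 1.63
Power = Φ(1.63) = 0.948.

Power ≈ 0.948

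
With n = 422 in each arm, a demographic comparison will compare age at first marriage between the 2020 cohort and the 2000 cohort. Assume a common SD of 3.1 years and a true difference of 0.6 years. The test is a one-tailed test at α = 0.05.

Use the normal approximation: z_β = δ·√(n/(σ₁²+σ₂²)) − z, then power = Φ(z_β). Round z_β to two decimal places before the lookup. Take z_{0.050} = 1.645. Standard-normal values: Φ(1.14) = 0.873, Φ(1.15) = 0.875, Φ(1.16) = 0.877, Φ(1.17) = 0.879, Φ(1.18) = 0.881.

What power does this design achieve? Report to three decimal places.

Power ≈ 0.879

z_β = δ·√(n/(σ₁²+σ₂²)) − z_α
    = 0.6 · √(422/19.22) − 1.645
    = 0.6 · 4.68575 − 1.645
    = 2.8115 − 1.645 = 1.1665 → 1.17
Power = Φ(1.17) = 0.879.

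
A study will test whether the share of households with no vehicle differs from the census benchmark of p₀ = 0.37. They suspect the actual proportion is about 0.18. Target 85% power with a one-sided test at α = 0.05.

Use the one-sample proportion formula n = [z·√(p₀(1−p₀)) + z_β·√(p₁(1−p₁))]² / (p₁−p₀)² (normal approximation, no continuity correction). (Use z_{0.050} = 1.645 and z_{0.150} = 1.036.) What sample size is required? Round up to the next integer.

n = 40

n = [z_α·√(p₀q₀) + z_β·√(p₁q₁)]² / (p₁ − p₀)²
  = [1.645·√(0.37·0.63) + 1.036·√(0.18·0.82)]² / (-0.19)²
  = [1.645·0.4828 + 1.036·0.3842]² / 0.0361
  = [1.1922]² / 0.0361
  = 39.37
Round up → n = 40.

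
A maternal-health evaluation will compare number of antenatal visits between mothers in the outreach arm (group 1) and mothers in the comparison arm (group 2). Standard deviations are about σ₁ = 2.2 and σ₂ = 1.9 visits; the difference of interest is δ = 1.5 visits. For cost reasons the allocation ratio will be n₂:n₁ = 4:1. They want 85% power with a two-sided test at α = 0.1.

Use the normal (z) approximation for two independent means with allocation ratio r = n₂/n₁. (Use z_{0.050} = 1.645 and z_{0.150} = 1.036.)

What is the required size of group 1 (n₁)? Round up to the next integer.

n₁ = (z_{α/2} + z_β)² · (σ₁² + σ₂²/r) / δ²
   = (1.645 + 1.036)² · (2.2² + 1.9²/4) / 1.5²
   = 7.1878 · (4.84 + 0.9025) / 2.25
   = 7.1878 · 5.7425 / 2.25
   = 18.34
Round up → n₁ = 19; n₂ = r·n₁ = 4 × 19 = 76.

n₁ = 19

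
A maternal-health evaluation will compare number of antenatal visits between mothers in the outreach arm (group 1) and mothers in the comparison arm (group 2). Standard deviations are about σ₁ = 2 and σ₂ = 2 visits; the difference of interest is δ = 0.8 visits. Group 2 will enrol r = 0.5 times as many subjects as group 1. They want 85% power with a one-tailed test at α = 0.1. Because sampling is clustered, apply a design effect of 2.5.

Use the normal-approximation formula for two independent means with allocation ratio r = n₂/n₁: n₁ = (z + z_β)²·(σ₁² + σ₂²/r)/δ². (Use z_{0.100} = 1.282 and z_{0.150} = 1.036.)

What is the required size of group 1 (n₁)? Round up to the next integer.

n₁ = 252

n₁ = (z_α + z_β)² · (σ₁² + σ₂²/r) / δ²
   = (1.282 + 1.036)² · (2² + 2²/0.5) / 0.8²
   = 5.3731 · (4 + 8) / 0.64
   = 5.3731 · 12 / 0.64
   = 100.75
Design effect: 2.5 × 100.75 = 251.87.
Round up → n₁ = 252; n₂ = r·n₁ = 0.5 × 252 = 126.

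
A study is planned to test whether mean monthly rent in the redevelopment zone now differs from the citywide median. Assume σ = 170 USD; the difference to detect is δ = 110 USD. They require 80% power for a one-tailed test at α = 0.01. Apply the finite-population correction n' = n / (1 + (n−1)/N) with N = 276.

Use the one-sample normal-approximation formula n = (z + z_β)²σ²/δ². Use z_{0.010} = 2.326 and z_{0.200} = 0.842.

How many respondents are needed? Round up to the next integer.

n = (z_α + z_β)² · σ² / δ²
  = (2.326 + 0.842)² · 170² / 110²
  = 10.0362 · 28900 / 12100
  = 23.97
Finite-population correction (N = 276): 23.97 / (1 + (23.97 − 1)/276) = 22.13.
Round up → n = 23.

n = 23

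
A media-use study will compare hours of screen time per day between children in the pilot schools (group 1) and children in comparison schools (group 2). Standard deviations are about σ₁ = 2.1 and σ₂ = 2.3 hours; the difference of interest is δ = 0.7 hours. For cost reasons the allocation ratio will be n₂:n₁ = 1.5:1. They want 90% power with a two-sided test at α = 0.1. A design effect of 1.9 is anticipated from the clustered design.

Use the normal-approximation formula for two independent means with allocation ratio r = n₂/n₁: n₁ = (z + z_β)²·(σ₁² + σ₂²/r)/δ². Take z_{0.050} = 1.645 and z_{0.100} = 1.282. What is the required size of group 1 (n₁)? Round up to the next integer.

n₁ = (z_{α/2} + z_β)² · (σ₁² + σ₂²/r) / δ²
   = (1.645 + 1.282)² · (2.1² + 2.3²/1.5) / 0.7²
   = 8.5673 · (4.41 + 3.5267) / 0.49
   = 8.5673 · 7.9367 / 0.49
   = 138.77
Design effect: 1.9 × 138.77 = 263.66.
Round up → n₁ = 264; n₂ = r·n₁ = 1.5 × 264 = 396.

n₁ = 264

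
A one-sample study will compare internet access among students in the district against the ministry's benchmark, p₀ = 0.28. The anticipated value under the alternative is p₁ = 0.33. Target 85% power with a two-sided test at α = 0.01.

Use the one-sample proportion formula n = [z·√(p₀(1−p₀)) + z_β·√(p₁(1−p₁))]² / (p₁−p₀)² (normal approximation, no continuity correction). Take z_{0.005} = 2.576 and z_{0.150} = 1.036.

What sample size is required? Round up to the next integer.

n = [z_{α/2}·√(p₀q₀) + z_β·√(p₁q₁)]² / (p₁ − p₀)²
  = [2.576·√(0.28·0.72) + 1.036·√(0.33·0.67)]² / (0.05)²
  = [2.576·0.4490 + 1.036·0.4702]² / 0.0025
  = [1.6438]² / 0.0025
  = 1080.78
Round up → n = 1081.

n = 1081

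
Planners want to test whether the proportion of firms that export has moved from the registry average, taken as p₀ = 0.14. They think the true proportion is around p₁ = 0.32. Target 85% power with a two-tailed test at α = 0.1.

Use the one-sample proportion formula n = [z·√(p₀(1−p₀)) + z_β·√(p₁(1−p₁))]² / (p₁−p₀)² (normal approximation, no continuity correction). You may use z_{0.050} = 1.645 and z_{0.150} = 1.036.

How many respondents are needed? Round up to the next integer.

n = 35

n = [z_{α/2}·√(p₀q₀) + z_β·√(p₁q₁)]² / (p₁ − p₀)²
  = [1.645·√(0.14·0.86) + 1.036·√(0.32·0.68)]² / (0.18)²
  = [1.645·0.3470 + 1.036·0.4665]² / 0.0324
  = [1.0541]² / 0.0324
  = 34.29
Round up → n = 35.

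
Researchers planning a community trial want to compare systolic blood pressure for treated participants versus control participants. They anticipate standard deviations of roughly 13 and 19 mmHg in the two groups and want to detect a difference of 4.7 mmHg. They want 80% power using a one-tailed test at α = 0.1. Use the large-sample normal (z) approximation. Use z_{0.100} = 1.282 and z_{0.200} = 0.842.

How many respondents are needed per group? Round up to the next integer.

n = (z_α + z_β)² · (σ₁² + σ₂²) / δ²
  = (1.282 + 0.842)² · (13² + 19² = 530) / 4.7²
  = 4.5114 · 530 / 22.09
  = 108.24
Round up → n = 109 per group.

n = 109 per group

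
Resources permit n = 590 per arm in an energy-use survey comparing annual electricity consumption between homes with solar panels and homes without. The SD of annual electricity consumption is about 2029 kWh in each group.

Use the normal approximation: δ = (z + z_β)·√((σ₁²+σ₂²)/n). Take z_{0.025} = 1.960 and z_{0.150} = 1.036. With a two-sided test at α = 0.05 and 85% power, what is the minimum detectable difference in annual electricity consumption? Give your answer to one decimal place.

Minimum detectable difference ≈ 353.9 kWh

δ = (z_{α/2} + z_β) · √((σ₁²+σ₂²)/n)
  = (1.960 + 1.036) · √(8233682/590)
  = 2.996 · √13955.4
  = 2.996 · 118.1329
  = 353.9263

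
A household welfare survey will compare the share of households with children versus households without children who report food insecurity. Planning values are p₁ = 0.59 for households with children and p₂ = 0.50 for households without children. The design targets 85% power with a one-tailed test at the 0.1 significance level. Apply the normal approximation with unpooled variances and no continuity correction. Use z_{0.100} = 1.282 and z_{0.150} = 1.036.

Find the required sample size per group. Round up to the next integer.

n = 327 per group

n = (z_α + z_β)² · [p₁(1−p₁) + p₂(1−p₂)] / (p₁ − p₂)²
  = (1.282 + 1.036)² · (0.59·0.41 + 0.50·0.50) / (0.09)²
  = (2.318)² · (0.2419 + 0.2500) / 0.0081
  = 5.3731 · 0.4919 / 0.0081
  = 326.30
Round up → n = 327 per group.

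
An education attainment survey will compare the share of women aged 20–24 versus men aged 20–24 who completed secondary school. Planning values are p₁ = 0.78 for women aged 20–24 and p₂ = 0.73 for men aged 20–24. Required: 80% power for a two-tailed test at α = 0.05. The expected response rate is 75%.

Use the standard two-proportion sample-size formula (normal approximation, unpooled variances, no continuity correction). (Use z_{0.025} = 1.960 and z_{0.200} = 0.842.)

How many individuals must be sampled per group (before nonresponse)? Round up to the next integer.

n = 1544 per group

n = (z_{α/2} + z_β)² · [p₁(1−p₁) + p₂(1−p₂)] / (p₁ − p₂)²
  = (1.960 + 0.842)² · (0.78·0.22 + 0.73·0.27) / (0.05)²
  = (2.802)² · (0.1716 + 0.1971) / 0.0025
  = 7.8512 · 0.3687 / 0.0025
  = 1157.90
Adjust for 75% response: 1157.90 / 0.75 = 1543.86.
Round up → n = 1544 per group.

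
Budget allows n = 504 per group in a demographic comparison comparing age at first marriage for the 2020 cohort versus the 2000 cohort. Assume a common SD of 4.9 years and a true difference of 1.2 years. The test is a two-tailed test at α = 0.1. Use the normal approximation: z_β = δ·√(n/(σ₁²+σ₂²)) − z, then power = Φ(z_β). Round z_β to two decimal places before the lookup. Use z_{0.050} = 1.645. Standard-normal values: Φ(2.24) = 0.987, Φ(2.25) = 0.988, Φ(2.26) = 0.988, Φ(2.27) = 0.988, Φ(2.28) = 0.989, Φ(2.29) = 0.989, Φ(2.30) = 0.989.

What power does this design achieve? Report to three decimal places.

Power ≈ 0.987

z_β = δ·√(n/(σ₁²+σ₂²)) − z_{α/2}
    = 1.2 · √(504/48.02) − 1.645
    = 1.2 · 3.23970 − 1.645
    = 3.8876 − 1.645 = 2.2426 → 2.24
Power = Φ(2.24) = 0.987.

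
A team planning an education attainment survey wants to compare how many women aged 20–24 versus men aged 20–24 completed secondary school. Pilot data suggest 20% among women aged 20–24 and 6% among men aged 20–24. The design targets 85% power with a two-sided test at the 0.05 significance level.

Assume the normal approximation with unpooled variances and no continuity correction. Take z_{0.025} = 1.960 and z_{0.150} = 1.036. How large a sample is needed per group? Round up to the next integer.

n = (z_{α/2} + z_β)² · [p₁(1−p₁) + p₂(1−p₂)] / (p₁ − p₂)²
  = (1.960 + 1.036)² · (0.20·0.80 + 0.06·0.94) / (0.14)²
  = (2.996)² · (0.1600 + 0.0564) / 0.0196
  = 8.9760 · 0.2164 / 0.0196
  = 99.10
Round up → n = 100 per group.

n = 100 per group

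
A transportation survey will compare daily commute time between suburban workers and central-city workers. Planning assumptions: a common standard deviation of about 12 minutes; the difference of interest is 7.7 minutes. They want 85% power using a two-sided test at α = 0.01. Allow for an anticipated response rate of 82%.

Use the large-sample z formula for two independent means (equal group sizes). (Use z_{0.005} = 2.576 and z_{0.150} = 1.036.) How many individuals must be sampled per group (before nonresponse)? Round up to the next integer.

n = (z_{α/2} + z_β)² · (σ₁² + σ₂²) / δ²
  = (2.576 + 1.036)² · (2·12² = 288) / 7.7²
  = 13.0465 · 288 / 59.29
  = 63.37
Adjust for 82% response: 63.37 / 0.82 = 77.28.
Round up → n = 78 per group.

n = 78 per group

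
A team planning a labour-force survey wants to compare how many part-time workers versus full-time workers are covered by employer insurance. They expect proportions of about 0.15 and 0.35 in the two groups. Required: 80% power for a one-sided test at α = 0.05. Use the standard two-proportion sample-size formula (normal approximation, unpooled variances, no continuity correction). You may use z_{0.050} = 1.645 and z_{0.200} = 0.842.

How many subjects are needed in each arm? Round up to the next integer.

n = 55 per group

n = (z_α + z_β)² · [p₁(1−p₁) + p₂(1−p₂)] / (p₁ − p₂)²
  = (1.645 + 0.842)² · (0.15·0.85 + 0.35·0.65) / (-0.20)²
  = (2.487)² · (0.1275 + 0.2275) / 0.0400
  = 6.1852 · 0.3550 / 0.0400
  = 54.89
Round up → n = 55 per group.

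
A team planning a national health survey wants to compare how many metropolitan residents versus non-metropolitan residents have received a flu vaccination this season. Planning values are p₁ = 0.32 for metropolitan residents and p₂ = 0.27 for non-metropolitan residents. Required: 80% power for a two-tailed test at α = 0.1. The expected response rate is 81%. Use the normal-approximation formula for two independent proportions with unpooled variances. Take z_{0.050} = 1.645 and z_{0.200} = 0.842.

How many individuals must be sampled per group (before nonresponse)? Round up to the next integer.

n = 1267 per group

n = (z_{α/2} + z_β)² · [p₁(1−p₁) + p₂(1−p₂)] / (p₁ − p₂)²
  = (1.645 + 0.842)² · (0.32·0.68 + 0.27·0.73) / (0.05)²
  = (2.487)² · (0.2176 + 0.1971) / 0.0025
  = 6.1852 · 0.4147 / 0.0025
  = 1026.00
Adjust for 81% response: 1026.00 / 0.81 = 1266.66.
Round up → n = 1267 per group.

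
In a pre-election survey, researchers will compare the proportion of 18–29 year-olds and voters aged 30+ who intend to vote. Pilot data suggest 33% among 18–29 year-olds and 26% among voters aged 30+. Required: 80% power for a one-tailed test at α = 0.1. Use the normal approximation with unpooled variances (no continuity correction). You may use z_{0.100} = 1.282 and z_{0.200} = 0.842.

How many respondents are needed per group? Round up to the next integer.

n = 381 per group

n = (z_α + z_β)² · [p₁(1−p₁) + p₂(1−p₂)] / (p₁ − p₂)²
  = (1.282 + 0.842)² · (0.33·0.67 + 0.26·0.74) / (0.07)²
  = (2.124)² · (0.2211 + 0.1924) / 0.0049
  = 4.5114 · 0.4135 / 0.0049
  = 380.70
Round up → n = 381 per group.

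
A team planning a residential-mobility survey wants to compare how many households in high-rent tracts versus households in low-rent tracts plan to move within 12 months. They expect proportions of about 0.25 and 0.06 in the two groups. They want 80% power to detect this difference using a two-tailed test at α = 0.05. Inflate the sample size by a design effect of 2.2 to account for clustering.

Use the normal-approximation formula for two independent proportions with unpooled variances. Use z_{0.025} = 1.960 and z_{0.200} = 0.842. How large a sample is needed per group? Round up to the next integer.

n = 117 per group

n = (z_{α/2} + z_β)² · [p₁(1−p₁) + p₂(1−p₂)] / (p₁ − p₂)²
  = (1.960 + 0.842)² · (0.25·0.75 + 0.06·0.94) / (0.19)²
  = (2.802)² · (0.1875 + 0.0564) / 0.0361
  = 7.8512 · 0.2439 / 0.0361
  = 53.04
Design effect: 2.2 × 53.04 = 116.70.
Round up → n = 117 per group.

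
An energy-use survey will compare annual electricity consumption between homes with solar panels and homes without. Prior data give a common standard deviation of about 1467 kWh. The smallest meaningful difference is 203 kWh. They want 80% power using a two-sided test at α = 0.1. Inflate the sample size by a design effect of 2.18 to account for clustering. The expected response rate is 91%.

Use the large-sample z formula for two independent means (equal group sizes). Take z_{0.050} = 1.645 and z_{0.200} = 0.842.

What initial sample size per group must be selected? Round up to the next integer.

n = (z_{α/2} + z_β)² · (σ₁² + σ₂²) / δ²
  = (1.645 + 0.842)² · (2·1467² = 4304178) / 203²
  = 6.1852 · 4304178 / 41209
  = 646.03
Design effect: 2.18 × 646.03 = 1408.34.
Adjust for 91% response: 1408.34 / 0.91 = 1547.62.
Round up → n = 1548 per group.

n = 1548 per group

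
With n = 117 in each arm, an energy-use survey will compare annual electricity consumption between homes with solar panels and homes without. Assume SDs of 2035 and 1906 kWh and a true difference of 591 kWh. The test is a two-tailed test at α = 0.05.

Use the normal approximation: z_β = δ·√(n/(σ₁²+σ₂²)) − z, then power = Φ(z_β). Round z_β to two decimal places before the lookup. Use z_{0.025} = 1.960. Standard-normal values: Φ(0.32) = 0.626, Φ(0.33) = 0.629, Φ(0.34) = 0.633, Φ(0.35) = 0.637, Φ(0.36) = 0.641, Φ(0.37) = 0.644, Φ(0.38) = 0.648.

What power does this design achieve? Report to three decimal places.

Power ≈ 0.629

z_β = δ·√(n/(σ₁²+σ₂²)) − z_{α/2}
    = 591 · √(117/7774061) − 1.960
    = 591 · 0.00388 − 1.960
    = 2.2927 − 1.960 = 0.3327 → 0.33
Power = Φ(0.33) = 0.629.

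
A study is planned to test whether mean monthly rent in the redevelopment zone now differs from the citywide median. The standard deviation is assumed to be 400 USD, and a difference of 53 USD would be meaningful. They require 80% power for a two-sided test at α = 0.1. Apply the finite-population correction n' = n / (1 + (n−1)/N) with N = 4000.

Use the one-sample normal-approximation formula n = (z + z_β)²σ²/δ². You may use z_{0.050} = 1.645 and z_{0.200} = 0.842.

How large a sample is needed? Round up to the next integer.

n = 324

n = (z_{α/2} + z_β)² · σ² / δ²
  = (1.645 + 0.842)² · 400² / 53²
  = 6.1852 · 160000 / 2809
  = 352.31
Finite-population correction (N = 4000): 352.31 / (1 + (352.31 − 1)/4000) = 323.86.
Round up → n = 324.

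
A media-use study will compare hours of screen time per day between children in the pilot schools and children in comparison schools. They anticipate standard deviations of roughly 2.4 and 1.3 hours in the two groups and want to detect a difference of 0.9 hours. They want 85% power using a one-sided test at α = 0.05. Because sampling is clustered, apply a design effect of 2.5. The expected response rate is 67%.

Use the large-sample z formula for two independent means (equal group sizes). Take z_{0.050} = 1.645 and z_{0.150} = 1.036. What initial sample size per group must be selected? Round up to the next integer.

n = (z_α + z_β)² · (σ₁² + σ₂²) / δ²
  = (1.645 + 1.036)² · (2.4² + 1.3² = 7.45) / 0.9²
  = 7.1878 · 7.45 / 0.81
  = 66.11
Design effect: 2.5 × 66.11 = 165.27.
Adjust for 67% response: 165.27 / 0.67 = 246.68.
Round up → n = 247 per group.

n = 247 per group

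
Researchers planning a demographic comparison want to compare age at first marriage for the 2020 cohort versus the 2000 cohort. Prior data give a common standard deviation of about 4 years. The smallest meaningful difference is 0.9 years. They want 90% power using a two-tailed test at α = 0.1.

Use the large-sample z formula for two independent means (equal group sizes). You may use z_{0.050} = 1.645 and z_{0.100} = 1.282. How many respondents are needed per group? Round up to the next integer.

n = (z_{α/2} + z_β)² · (σ₁² + σ₂²) / δ²
  = (1.645 + 1.282)² · (2·4² = 32) / 0.9²
  = 8.5673 · 32 / 0.81
  = 338.46
Round up → n = 339 per group.

n = 339 per group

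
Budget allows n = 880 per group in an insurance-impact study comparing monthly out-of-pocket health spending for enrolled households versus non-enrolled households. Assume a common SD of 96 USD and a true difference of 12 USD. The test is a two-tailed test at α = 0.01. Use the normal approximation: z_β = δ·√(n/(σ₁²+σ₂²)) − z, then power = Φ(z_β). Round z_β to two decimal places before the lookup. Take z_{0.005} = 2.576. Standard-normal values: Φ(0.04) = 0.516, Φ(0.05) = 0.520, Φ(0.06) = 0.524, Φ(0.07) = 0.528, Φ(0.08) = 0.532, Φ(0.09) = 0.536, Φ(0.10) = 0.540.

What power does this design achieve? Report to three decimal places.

z_β = δ·√(n/(σ₁²+σ₂²)) − z_{α/2}
    = 12 · √(880/18432) − 2.576
    = 12 · 0.21850 − 2.576
    = 2.6220 − 2.576 = 0.0460 → 0.05
Power = Φ(0.05) = 0.520.

Power ≈ 0.520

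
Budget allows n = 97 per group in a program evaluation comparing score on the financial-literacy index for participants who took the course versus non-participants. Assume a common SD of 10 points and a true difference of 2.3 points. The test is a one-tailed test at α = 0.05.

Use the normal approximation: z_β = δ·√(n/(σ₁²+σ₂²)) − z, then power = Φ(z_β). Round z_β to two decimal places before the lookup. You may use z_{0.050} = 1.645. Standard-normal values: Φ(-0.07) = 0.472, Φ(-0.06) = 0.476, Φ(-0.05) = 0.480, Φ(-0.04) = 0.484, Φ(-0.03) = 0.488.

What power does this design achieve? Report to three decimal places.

Power ≈ 0.484

z_β = δ·√(n/(σ₁²+σ₂²)) − z_α
    = 2.3 · √(97/200) − 1.645
    = 2.3 · 0.69642 − 1.645
    = 1.6018 − 1.645 = -0.0432 → -0.04
Power = Φ(-0.04) = 0.484.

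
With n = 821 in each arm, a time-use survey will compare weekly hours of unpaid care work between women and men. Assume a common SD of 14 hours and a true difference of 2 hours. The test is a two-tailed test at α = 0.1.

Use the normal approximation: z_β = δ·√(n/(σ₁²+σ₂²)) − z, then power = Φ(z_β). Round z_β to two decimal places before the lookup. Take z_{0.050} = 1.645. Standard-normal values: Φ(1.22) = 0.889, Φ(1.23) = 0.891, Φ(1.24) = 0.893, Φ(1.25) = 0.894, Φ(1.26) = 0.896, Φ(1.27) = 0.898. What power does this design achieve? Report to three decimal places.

Power ≈ 0.894

z_β = δ·√(n/(σ₁²+σ₂²)) − z_{α/2}
    = 2 · √(821/392) − 1.645
    = 2 · 1.44720 − 1.645
    = 2.8944 − 1.645 = 1.2494 → 1.25
Power = Φ(1.25) = 0.894.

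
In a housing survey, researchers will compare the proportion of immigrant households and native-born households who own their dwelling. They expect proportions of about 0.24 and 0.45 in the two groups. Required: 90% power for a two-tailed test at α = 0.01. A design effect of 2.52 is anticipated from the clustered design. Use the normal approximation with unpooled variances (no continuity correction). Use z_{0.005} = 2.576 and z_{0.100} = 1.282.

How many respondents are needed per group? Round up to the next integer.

n = (z_{α/2} + z_β)² · [p₁(1−p₁) + p₂(1−p₂)] / (p₁ − p₂)²
  = (2.576 + 1.282)² · (0.24·0.76 + 0.45·0.55) / (-0.21)²
  = (3.858)² · (0.1824 + 0.2475) / 0.0441
  = 14.8842 · 0.4299 / 0.0441
  = 145.10
Design effect: 2.52 × 145.10 = 365.64.
Round up → n = 366 per group.

n = 366 per group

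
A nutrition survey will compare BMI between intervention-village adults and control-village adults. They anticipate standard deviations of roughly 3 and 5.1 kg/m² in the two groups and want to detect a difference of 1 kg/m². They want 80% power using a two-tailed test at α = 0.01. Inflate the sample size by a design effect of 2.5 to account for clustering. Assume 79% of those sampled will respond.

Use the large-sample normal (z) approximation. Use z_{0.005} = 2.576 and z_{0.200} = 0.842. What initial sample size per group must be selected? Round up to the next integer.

n = (z_{α/2} + z_β)² · (σ₁² + σ₂²) / δ²
  = (2.576 + 0.842)² · (3² + 5.1² = 35.01) / 1²
  = 11.6827 · 35.01 / 1
  = 409.01
Design effect: 2.5 × 409.01 = 1022.53.
Adjust for 79% response: 1022.53 / 0.79 = 1294.34.
Round up → n = 1295 per group.

n = 1295 per group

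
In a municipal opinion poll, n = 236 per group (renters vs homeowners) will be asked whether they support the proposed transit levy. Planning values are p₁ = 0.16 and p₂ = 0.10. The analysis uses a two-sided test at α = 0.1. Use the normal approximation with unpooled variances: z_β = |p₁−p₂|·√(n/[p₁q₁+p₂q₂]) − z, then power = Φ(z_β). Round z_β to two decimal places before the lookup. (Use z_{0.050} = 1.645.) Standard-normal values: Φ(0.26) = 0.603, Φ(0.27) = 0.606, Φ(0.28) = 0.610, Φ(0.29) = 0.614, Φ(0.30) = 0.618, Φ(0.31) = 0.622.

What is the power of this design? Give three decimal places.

Power ≈ 0.618

z_β = |p₁−p₂|·√(n/[p₁q₁+p₂q₂]) − z_{α/2}
    = 0.06 · √(236/0.2244) − 1.645
    = 0.06 · 32.4298 − 1.645
    = 1.9458 − 1.645 = 0.3008 → 0.30
Power = Φ(0.30) = 0.618.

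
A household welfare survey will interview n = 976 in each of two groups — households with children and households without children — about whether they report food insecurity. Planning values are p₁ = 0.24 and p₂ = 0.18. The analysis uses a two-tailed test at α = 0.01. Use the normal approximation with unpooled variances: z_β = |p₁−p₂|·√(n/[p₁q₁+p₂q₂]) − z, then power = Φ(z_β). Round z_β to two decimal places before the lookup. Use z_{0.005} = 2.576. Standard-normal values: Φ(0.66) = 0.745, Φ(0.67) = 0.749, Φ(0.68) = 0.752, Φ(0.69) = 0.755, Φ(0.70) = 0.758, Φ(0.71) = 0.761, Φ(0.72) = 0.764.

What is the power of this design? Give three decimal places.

Power ≈ 0.755

z_β = |p₁−p₂|·√(n/[p₁q₁+p₂q₂]) − z_{α/2}
    = 0.06 · √(976/0.3300) − 2.576
    = 0.06 · 54.3836 − 2.576
    = 3.2630 − 2.576 = 0.6870 → 0.69
Power = Φ(0.69) = 0.755.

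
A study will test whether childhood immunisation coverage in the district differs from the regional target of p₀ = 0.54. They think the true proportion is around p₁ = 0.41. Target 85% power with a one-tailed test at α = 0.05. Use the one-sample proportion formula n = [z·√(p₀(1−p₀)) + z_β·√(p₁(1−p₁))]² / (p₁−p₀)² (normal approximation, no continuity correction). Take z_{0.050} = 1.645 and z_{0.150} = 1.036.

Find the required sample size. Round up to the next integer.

n = [z_α·√(p₀q₀) + z_β·√(p₁q₁)]² / (p₁ − p₀)²
  = [1.645·√(0.54·0.46) + 1.036·√(0.41·0.59)]² / (-0.13)²
  = [1.645·0.4984 + 1.036·0.4918]² / 0.0169
  = [1.3294]² / 0.0169
  = 104.57
Round up → n = 105.

n = 105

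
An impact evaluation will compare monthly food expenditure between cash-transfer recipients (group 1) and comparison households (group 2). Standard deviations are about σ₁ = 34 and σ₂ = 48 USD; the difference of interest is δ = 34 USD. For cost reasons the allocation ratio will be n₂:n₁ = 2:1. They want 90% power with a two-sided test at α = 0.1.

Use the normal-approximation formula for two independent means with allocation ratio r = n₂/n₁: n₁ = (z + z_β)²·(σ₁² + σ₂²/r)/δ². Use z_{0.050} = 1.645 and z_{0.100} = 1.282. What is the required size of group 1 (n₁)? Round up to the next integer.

n₁ = (z_{α/2} + z_β)² · (σ₁² + σ₂²/r) / δ²
   = (1.645 + 1.282)² · (34² + 48²/2) / 34²
   = 8.5673 · (1156 + 1152) / 1156
   = 8.5673 · 2308 / 1156
   = 17.11
Round up → n₁ = 18; n₂ = r·n₁ = 2 × 18 = 36.

n₁ = 18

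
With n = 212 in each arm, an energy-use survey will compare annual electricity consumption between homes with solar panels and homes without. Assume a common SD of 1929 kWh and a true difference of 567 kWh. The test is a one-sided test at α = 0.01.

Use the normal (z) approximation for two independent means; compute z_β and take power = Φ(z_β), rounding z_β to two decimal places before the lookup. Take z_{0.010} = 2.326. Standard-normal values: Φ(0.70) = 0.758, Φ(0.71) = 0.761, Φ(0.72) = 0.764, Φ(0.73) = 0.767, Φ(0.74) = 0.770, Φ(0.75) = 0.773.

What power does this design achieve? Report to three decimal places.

z_β = δ·√(n/(σ₁²+σ₂²)) − z_α
    = 567 · √(212/7442082) − 2.326
    = 567 · 0.00534 − 2.326
    = 3.0262 − 2.326 = 0.7002 → 0.70
Power = Φ(0.70) = 0.758.

Power ≈ 0.758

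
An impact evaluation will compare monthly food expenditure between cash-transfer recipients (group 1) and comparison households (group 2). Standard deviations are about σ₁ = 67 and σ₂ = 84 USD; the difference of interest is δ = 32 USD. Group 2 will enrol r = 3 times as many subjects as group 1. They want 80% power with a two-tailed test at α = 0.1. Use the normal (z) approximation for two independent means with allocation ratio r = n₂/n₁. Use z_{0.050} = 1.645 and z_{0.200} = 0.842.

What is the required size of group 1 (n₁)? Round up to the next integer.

n₁ = (z_{α/2} + z_β)² · (σ₁² + σ₂²/r) / δ²
   = (1.645 + 0.842)² · (67² + 84²/3) / 32²
   = 6.1852 · (4489 + 2352) / 1024
   = 6.1852 · 6841 / 1024
   = 41.32
Round up → n₁ = 42; n₂ = r·n₁ = 3 × 42 = 126.

n₁ = 42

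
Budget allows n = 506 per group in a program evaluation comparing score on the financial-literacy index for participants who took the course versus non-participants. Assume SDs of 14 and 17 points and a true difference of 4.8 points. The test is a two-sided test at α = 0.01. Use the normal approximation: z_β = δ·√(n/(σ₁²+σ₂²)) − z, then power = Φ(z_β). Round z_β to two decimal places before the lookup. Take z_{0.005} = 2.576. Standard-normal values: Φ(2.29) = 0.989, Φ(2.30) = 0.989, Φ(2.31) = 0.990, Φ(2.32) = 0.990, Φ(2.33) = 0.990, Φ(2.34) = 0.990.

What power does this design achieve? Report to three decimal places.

z_β = δ·√(n/(σ₁²+σ₂²)) − z_{α/2}
    = 4.8 · √(506/485) − 2.576
    = 4.8 · 1.02142 − 2.576
    = 4.9028 − 2.576 = 2.3268 → 2.33
Power = Φ(2.33) = 0.990.

Power ≈ 0.990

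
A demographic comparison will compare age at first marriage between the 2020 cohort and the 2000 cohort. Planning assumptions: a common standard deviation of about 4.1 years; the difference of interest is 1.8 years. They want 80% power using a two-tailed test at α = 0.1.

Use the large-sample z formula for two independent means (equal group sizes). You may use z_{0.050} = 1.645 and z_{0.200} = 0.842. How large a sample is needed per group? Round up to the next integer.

n = 65 per group

n = (z_{α/2} + z_β)² · (σ₁² + σ₂²) / δ²
  = (1.645 + 0.842)² · (2·4.1² = 33.62) / 1.8²
  = 6.1852 · 33.62 / 3.24
  = 64.18
Round up → n = 65 per group.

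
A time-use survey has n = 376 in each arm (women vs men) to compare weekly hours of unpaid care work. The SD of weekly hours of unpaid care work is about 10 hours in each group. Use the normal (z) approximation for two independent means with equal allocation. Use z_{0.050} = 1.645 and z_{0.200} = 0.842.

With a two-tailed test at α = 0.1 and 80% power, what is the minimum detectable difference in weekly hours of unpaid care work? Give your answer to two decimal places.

δ = (z_{α/2} + z_β) · √((σ₁²+σ₂²)/n)
  = (1.645 + 0.842) · √(200/376)
  = 2.487 · √0.53191
  = 2.487 · 0.7293
  = 1.8138

Minimum detectable difference ≈ 1.81 hours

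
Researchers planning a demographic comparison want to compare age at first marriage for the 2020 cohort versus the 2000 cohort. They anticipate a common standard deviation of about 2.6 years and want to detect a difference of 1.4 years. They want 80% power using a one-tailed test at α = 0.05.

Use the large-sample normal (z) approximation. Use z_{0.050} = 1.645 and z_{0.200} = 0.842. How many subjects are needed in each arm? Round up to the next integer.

n = (z_α + z_β)² · (σ₁² + σ₂²) / δ²
  = (1.645 + 0.842)² · (2·2.6² = 13.52) / 1.4²
  = 6.1852 · 13.52 / 1.96
  = 42.67
Round up → n = 43 per group.

n = 43 per group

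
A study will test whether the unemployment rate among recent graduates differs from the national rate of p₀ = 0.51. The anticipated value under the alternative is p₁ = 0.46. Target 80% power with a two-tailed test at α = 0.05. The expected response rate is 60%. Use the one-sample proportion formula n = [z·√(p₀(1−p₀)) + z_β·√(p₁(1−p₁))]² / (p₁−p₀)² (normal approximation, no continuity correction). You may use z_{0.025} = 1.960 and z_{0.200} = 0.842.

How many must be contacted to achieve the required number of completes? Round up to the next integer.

n = 1306

n = [z_{α/2}·√(p₀q₀) + z_β·√(p₁q₁)]² / (p₁ − p₀)²
  = [1.960·√(0.51·0.49) + 0.842·√(0.46·0.54)]² / (-0.05)²
  = [1.960·0.4999 + 0.842·0.4984]² / 0.0025
  = [1.3995]² / 0.0025
  = 783.39
Adjust for 60% response: 783.39 / 0.60 = 1305.65.
Round up → n = 1306.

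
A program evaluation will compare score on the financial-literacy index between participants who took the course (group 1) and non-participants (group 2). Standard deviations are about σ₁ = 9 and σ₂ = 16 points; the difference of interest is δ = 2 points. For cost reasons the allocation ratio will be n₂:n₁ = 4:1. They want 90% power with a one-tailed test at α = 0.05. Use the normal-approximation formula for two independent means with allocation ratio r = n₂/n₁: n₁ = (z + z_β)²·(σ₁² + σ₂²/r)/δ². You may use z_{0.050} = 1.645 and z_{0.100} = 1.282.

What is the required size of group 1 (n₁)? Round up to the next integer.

n₁ = 311

n₁ = (z_α + z_β)² · (σ₁² + σ₂²/r) / δ²
   = (1.645 + 1.282)² · (9² + 16²/4) / 2²
   = 8.5673 · (81 + 64) / 4
   = 8.5673 · 145 / 4
   = 310.57
Round up → n₁ = 311; n₂ = r·n₁ = 4 × 311 = 1244.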